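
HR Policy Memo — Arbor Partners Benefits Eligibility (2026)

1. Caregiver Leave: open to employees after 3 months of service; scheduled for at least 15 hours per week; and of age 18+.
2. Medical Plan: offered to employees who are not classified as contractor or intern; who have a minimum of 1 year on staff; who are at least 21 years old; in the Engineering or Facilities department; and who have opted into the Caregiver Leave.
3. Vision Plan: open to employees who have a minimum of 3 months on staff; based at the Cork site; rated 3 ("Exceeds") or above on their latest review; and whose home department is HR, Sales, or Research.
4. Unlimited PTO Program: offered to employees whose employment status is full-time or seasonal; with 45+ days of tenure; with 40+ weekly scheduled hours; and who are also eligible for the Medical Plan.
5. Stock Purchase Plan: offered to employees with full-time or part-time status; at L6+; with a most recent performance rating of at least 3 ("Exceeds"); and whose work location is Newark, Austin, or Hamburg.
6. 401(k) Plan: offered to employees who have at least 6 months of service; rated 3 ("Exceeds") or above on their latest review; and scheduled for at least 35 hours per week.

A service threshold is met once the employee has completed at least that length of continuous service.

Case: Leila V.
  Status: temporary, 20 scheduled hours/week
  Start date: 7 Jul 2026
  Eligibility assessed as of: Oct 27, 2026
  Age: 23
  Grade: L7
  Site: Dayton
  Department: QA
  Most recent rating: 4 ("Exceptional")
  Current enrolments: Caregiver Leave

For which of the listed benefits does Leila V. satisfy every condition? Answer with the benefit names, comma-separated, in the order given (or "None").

Caregiver Leave

Service from 7 Jul 2026 to Oct 27, 2026: 112 days.
Caregiver Leave — service 112 days ≥ 3 months (≈90 days) ✓; 20 hrs/wk ≥ 15 ✓; age 23 ≥ 18 ✓ → eligible.
Medical Plan — status temporary ✓ (not excluded); service 112 days < 1 year (≈365 days) ✗ → not eligible.
Vision Plan — service 112 days ≥ 3 months (≈90 days) ✓; site Dayton ✗ (not Cork) → not eligible.
Unlimited PTO Program — status temporary ✗ (requires full-time or seasonal) → not eligible.
Stock Purchase Plan — status temporary ✗ (requires full-time or part-time) → not eligible.
401(k) Plan — service 112 days < 6 months (≈180 days) ✗ → not eligible.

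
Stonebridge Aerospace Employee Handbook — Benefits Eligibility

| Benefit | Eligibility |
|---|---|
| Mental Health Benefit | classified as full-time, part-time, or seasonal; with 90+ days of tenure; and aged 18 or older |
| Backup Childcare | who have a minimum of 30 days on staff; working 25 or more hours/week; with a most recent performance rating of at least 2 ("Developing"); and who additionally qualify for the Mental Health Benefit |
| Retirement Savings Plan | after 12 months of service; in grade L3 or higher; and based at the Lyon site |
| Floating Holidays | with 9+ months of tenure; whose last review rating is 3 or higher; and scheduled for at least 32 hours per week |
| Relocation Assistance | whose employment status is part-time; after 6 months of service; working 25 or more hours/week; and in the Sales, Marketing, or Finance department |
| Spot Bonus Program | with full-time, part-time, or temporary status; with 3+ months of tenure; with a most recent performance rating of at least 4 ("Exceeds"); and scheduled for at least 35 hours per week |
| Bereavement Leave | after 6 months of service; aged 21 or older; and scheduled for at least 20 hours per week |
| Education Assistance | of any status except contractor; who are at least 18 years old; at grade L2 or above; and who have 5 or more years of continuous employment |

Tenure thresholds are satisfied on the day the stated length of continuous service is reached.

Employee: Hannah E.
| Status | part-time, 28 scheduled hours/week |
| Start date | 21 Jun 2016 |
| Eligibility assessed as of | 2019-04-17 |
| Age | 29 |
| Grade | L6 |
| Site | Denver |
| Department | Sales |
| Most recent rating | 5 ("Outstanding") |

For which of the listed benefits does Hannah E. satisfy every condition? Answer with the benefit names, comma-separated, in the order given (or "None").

Mental Health Benefit, Backup Childcare, Relocation Assistance, Bereavement Leave

Service from 21 Jun 2016 to 2019-04-17: 1030 days.
Mental Health Benefit — status part-time ✓; service 1030 days ≥ 90 days ✓; age 29 ≥ 18 ✓ → eligible.
Backup Childcare — service 1030 days ≥ 30 days ✓; 28 hrs/wk ≥ 25 ✓; rating 5 ≥ 2 ✓; eligible for Mental Health Benefit ✓ → eligible.
Retirement Savings Plan — service 1030 days ≥ 12 months (≈360 days) ✓; grade L6 ≥ L3 ✓; site Denver ✗ (not Lyon) → not eligible.
Floating Holidays — service 1030 days ≥ 9 months (≈270 days) ✓; rating 5 ≥ 3 ✓; 28 hrs/wk < 32 ✗ → not eligible.
Relocation Assistance — status part-time ✓; service 1030 days ≥ 6 months (≈180 days) ✓; 28 hrs/wk ≥ 25 ✓; dept Sales ✓ → eligible.
Spot Bonus Program — status part-time ✓; service 1030 days ≥ 3 months (≈90 days) ✓; rating 5 ≥ 4 ✓; 28 hrs/wk < 35 ✗ → not eligible.
Bereavement Leave — service 1030 days ≥ 6 months (≈180 days) ✓; age 29 ≥ 21 ✓; 28 hrs/wk ≥ 20 ✓ → eligible.
Education Assistance — status part-time ✓ (not excluded); age 29 ≥ 18 ✓; grade L6 ≥ L2 ✓; service 1030 days < 5 years (≈1825 days) ✗ → not eligible.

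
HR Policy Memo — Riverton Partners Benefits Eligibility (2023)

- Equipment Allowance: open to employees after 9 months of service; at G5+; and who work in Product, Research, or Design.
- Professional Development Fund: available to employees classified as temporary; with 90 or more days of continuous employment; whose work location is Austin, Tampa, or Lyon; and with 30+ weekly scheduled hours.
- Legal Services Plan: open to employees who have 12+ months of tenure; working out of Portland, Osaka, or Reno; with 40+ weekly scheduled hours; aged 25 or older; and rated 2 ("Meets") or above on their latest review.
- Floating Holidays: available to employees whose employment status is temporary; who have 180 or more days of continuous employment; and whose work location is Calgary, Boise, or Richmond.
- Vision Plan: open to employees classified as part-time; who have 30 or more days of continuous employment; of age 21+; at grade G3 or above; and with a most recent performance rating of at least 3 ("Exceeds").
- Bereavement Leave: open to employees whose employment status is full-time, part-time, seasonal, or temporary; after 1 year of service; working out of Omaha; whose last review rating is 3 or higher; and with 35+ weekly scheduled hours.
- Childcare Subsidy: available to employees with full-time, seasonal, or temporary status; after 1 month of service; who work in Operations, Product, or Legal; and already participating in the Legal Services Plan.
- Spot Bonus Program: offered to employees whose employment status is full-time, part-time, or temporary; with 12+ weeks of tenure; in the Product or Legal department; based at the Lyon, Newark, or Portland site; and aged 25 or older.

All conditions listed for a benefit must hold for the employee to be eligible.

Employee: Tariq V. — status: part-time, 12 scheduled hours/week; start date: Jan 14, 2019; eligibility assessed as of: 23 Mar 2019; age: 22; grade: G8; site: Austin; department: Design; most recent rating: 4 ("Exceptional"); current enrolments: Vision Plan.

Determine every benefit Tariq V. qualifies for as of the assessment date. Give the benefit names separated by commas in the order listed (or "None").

Service from Jan 14, 2019 to 23 Mar 2019: 68 days.
Equipment Allowance — service 68 days < 9 months (≈270 days) ✗ → not eligible.
Professional Development Fund — status part-time ✗ (requires temporary) → not eligible.
Legal Services Plan — service 68 days < 12 months (≈360 days) ✗ → not eligible.
Floating Holidays — status part-time ✗ (requires temporary) → not eligible.
Vision Plan — status part-time ✓; service 68 days ≥ 30 days ✓; age 22 ≥ 21 ✓; grade G8 ≥ G3 ✓; rating 4 ≥ 3 ✓ → eligible.
Bereavement Leave — status part-time ✓; service 68 days < 1 year (≈365 days) ✗ → not eligible.
Childcare Subsidy — status part-time ✗ (requires full-time, seasonal, or temporary) → not eligible.
Spot Bonus Program — status part-time ✓; service 68 days < 12 weeks (≈84 days) ✗ → not eligible.

Vision Plan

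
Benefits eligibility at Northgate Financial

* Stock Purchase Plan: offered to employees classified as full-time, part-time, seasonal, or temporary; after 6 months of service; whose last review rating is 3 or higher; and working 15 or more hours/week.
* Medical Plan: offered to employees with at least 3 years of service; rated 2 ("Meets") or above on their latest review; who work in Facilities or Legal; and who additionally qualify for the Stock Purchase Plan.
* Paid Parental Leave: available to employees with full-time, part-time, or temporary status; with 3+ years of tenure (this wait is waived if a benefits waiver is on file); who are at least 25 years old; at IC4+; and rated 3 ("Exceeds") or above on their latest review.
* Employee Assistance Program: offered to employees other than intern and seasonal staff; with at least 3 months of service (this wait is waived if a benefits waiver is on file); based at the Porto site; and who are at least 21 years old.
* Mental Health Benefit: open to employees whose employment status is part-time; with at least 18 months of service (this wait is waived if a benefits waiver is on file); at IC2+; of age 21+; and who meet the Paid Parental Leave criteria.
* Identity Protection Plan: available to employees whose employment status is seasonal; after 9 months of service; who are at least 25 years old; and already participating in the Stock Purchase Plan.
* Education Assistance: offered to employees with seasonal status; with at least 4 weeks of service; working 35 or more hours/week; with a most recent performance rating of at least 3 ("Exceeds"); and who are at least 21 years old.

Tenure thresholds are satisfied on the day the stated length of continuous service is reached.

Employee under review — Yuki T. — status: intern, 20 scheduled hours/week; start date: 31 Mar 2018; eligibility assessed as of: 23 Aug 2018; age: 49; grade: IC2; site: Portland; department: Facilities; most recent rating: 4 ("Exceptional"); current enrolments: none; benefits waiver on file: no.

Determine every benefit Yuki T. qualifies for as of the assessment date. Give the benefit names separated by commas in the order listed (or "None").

None

Service from 31 Mar 2018 to 23 Aug 2018: 145 days.
Stock Purchase Plan — status intern ✗ (requires full-time, part-time, seasonal, or temporary) → not eligible.
Medical Plan — service 145 days < 3 years (≈1095 days) ✗ → not eligible.
Paid Parental Leave — status intern ✗ (requires full-time, part-time, or temporary) → not eligible.
Employee Assistance Program — status intern ✗ (excluded) → not eligible.
Mental Health Benefit — status intern ✗ (requires part-time) → not eligible.
Identity Protection Plan — status intern ✗ (requires seasonal) → not eligible.
Education Assistance — status intern ✗ (requires seasonal) → not eligible.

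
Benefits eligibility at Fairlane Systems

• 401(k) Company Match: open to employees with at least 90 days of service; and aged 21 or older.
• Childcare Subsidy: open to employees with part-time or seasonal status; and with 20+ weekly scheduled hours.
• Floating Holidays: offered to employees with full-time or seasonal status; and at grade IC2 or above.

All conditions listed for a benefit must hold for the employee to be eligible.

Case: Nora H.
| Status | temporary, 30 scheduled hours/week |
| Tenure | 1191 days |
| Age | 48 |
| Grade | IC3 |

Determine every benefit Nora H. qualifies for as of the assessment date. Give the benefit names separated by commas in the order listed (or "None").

401(k) Company Match — service 1191 days ≥ 90 days ✓; age 48 ≥ 21 ✓ → eligible.
Childcare Subsidy — status temporary ✗ (requires part-time or seasonal) → not eligible.
Floating Holidays — status temporary ✗ (requires full-time or seasonal) → not eligible.

401(k) Company Match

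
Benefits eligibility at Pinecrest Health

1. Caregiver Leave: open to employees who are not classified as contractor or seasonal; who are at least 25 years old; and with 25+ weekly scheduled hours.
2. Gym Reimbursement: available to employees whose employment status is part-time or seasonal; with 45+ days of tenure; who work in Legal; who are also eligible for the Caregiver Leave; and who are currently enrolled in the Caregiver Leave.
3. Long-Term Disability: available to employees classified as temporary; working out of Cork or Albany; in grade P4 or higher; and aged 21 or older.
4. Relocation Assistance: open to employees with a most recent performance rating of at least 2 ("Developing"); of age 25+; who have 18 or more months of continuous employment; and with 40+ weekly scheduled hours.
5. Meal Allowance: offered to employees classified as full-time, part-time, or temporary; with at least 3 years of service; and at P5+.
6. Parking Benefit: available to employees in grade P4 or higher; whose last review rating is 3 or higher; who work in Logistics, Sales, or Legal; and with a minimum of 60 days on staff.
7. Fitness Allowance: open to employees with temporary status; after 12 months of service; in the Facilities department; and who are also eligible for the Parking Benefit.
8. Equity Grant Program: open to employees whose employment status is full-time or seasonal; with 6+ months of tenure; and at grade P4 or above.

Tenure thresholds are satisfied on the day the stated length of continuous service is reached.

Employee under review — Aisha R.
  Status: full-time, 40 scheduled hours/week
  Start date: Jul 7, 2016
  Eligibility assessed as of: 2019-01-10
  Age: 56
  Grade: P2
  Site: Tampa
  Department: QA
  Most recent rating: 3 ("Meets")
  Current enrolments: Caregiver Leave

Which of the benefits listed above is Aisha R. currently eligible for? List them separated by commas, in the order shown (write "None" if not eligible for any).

Service from Jul 7, 2016 to 2019-01-10: 917 days.
Caregiver Leave — status full-time ✓ (not excluded); age 56 ≥ 25 ✓; 40 hrs/wk ≥ 25 ✓ → eligible.
Gym Reimbursement — status full-time ✗ (requires part-time or seasonal) → not eligible.
Long-Term Disability — status full-time ✗ (requires temporary) → not eligible.
Relocation Assistance — rating 3 ≥ 2 ✓; age 56 ≥ 25 ✓; service 917 days ≥ 18 months (≈540 days) ✓; 40 hrs/wk ≥ 40 ✓ → eligible.
Meal Allowance — status full-time ✓; service 917 days < 3 years (≈1095 days) ✗ → not eligible.
Parking Benefit — grade P2 < P4 ✗ → not eligible.
Fitness Allowance — status full-time ✗ (requires temporary) → not eligible.
Equity Grant Program — status full-time ✓; service 917 days ≥ 6 months (≈180 days) ✓; grade P2 < P4 ✗ → not eligible.

Caregiver Leave, Relocation Assistance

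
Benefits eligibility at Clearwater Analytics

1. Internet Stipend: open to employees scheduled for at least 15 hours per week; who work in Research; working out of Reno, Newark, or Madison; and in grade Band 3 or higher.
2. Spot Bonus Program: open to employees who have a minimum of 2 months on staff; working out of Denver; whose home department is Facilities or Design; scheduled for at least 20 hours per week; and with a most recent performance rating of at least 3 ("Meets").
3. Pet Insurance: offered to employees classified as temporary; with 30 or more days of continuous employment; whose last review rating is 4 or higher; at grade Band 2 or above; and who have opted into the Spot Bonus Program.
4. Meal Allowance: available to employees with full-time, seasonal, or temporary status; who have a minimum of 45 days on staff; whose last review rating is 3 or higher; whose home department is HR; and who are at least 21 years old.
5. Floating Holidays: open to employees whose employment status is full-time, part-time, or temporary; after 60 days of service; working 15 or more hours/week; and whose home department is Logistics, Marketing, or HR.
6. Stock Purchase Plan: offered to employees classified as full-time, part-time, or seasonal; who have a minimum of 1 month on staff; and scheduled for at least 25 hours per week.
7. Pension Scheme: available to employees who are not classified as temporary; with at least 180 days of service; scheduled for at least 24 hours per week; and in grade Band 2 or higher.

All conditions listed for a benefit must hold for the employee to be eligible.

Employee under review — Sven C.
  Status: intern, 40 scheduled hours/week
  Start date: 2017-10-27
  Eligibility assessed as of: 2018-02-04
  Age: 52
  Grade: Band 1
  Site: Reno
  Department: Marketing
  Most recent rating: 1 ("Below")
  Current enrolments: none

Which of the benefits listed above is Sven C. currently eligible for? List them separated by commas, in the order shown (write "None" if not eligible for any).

None

Service from 2017-10-27 to 2018-02-04: 100 days.
Internet Stipend — 40 hrs/wk ≥ 15 ✓; dept Marketing ✗ → not eligible.
Spot Bonus Program — service 100 days ≥ 2 months (≈60 days) ✓; site Reno ✗ (not Denver) → not eligible.
Pet Insurance — status intern ✗ (requires temporary) → not eligible.
Meal Allowance — status intern ✗ (requires full-time, seasonal, or temporary) → not eligible.
Floating Holidays — status intern ✗ (requires full-time, part-time, or temporary) → not eligible.
Stock Purchase Plan — status intern ✗ (requires full-time, part-time, or seasonal) → not eligible.
Pension Scheme — status intern ✓ (not excluded); service 100 days < 180 days ✗ → not eligible.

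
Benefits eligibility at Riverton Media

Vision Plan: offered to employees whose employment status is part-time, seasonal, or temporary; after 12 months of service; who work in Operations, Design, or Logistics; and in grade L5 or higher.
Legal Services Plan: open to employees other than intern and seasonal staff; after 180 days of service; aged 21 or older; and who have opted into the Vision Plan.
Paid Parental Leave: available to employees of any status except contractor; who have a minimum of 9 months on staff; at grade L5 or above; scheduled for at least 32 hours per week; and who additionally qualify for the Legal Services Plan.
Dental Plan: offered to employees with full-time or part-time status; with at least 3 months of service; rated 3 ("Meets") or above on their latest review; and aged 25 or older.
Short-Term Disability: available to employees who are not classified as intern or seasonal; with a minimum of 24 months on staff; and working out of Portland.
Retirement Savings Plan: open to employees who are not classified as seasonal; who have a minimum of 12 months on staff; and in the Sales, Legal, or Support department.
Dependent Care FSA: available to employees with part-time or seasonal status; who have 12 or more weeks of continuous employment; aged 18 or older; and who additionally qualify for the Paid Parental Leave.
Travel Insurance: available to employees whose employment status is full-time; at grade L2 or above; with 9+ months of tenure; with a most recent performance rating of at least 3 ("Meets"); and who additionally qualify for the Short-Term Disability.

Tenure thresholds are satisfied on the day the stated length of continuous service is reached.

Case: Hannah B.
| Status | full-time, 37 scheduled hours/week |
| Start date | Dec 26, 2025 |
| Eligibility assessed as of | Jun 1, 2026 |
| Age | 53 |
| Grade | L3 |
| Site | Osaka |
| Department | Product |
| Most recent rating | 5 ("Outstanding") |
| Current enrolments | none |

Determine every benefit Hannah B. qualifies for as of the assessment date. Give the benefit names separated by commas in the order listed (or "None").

Dental Plan

Service from Dec 26, 2025 to Jun 1, 2026: 157 days.
Vision Plan — status full-time ✗ (requires part-time, seasonal, or temporary) → not eligible.
Legal Services Plan — status full-time ✓ (not excluded); service 157 days < 180 days ✗ → not eligible.
Paid Parental Leave — status full-time ✓ (not excluded); service 157 days < 9 months (≈270 days) ✗ → not eligible.
Dental Plan — status full-time ✓; service 157 days ≥ 3 months (≈90 days) ✓; rating 5 ≥ 3 ✓; age 53 ≥ 25 ✓ → eligible.
Short-Term Disability — status full-time ✓ (not excluded); service 157 days < 24 months (≈720 days) ✗ → not eligible.
Retirement Savings Plan — status full-time ✓ (not excluded); service 157 days < 12 months (≈360 days) ✗ → not eligible.
Dependent Care FSA — status full-time ✗ (requires part-time or seasonal) → not eligible.
Travel Insurance — status full-time ✓; grade L3 ≥ L2 ✓; service 157 days < 9 months (≈270 days) ✗ → not eligible.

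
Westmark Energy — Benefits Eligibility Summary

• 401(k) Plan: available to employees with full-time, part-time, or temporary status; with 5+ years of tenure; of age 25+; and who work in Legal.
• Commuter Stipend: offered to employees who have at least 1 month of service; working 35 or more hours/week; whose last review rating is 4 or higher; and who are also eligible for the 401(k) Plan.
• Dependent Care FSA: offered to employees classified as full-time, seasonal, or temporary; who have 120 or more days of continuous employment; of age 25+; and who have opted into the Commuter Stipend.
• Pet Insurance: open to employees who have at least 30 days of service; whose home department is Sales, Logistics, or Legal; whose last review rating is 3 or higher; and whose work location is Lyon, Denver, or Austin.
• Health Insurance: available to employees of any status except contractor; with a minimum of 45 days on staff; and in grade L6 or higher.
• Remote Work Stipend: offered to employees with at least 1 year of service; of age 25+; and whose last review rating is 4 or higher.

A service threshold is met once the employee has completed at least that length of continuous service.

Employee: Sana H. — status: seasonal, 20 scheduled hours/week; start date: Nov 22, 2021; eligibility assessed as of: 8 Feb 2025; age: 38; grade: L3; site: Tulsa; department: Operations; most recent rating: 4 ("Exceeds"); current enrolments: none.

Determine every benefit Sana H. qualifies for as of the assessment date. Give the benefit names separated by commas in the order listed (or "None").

Service from Nov 22, 2021 to 8 Feb 2025: 1174 days.
401(k) Plan — status seasonal ✗ (requires full-time, part-time, or temporary) → not eligible.
Commuter Stipend — service 1174 days ≥ 1 month (≈30 days) ✓; 20 hrs/wk < 35 ✗ → not eligible.
Dependent Care FSA — status seasonal ✓; service 1174 days ≥ 120 days ✓; age 38 ≥ 25 ✓; not enrolled in Commuter Stipend ✗ → not eligible.
Pet Insurance — service 1174 days ≥ 30 days ✓; dept Operations ✗ → not eligible.
Health Insurance — status seasonal ✓ (not excluded); service 1174 days ≥ 45 days ✓; grade L3 < L6 ✗ → not eligible.
Remote Work Stipend — service 1174 days ≥ 1 year (≈365 days) ✓; age 38 ≥ 25 ✓; rating 4 ≥ 4 ✓ → eligible.

Remote Work Stipend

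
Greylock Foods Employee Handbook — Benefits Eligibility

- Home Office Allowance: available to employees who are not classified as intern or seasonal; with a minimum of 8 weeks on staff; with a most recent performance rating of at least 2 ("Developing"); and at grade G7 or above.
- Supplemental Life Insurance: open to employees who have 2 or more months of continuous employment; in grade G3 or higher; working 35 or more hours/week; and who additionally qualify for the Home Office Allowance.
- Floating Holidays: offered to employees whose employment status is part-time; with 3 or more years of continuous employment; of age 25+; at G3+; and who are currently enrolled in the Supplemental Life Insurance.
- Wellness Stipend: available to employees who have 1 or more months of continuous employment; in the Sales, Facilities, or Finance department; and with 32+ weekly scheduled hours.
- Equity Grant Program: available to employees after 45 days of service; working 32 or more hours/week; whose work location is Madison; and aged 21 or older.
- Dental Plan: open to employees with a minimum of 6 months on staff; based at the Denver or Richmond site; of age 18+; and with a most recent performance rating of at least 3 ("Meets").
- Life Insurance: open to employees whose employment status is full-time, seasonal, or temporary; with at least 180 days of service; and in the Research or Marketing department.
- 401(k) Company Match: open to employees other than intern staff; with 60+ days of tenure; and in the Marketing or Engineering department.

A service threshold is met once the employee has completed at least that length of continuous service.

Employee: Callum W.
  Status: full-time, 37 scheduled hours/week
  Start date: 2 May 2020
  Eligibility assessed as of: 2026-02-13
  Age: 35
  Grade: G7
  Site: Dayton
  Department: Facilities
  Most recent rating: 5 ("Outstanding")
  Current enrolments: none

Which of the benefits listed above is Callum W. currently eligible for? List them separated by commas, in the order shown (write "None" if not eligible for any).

Home Office Allowance, Supplemental Life Insurance, Wellness Stipend

Service from 2 May 2020 to 2026-02-13: 2113 days.
Home Office Allowance — status full-time ✓ (not excluded); service 2113 days ≥ 8 weeks (≈56 days) ✓; rating 5 ≥ 2 ✓; grade G7 ≥ G7 ✓ → eligible.
Supplemental Life Insurance — service 2113 days ≥ 2 months (≈60 days) ✓; grade G7 ≥ G3 ✓; 37 hrs/wk ≥ 35 ✓; eligible for Home Office Allowance ✓ → eligible.
Floating Holidays — status full-time ✗ (requires part-time) → not eligible.
Wellness Stipend — service 2113 days ≥ 1 month (≈30 days) ✓; dept Facilities ✓; 37 hrs/wk ≥ 32 ✓ → eligible.
Equity Grant Program — service 2113 days ≥ 45 days ✓; 37 hrs/wk ≥ 32 ✓; site Dayton ✗ (not Madison) → not eligible.
Dental Plan — service 2113 days ≥ 6 months (≈180 days) ✓; site Dayton ✗ (not Denver or Richmond) → not eligible.
Life Insurance — status full-time ✓; service 2113 days ≥ 180 days ✓; dept Facilities ✗ → not eligible.
401(k) Company Match — status full-time ✓ (not excluded); service 2113 days ≥ 60 days ✓; dept Facilities ✗ → not eligible.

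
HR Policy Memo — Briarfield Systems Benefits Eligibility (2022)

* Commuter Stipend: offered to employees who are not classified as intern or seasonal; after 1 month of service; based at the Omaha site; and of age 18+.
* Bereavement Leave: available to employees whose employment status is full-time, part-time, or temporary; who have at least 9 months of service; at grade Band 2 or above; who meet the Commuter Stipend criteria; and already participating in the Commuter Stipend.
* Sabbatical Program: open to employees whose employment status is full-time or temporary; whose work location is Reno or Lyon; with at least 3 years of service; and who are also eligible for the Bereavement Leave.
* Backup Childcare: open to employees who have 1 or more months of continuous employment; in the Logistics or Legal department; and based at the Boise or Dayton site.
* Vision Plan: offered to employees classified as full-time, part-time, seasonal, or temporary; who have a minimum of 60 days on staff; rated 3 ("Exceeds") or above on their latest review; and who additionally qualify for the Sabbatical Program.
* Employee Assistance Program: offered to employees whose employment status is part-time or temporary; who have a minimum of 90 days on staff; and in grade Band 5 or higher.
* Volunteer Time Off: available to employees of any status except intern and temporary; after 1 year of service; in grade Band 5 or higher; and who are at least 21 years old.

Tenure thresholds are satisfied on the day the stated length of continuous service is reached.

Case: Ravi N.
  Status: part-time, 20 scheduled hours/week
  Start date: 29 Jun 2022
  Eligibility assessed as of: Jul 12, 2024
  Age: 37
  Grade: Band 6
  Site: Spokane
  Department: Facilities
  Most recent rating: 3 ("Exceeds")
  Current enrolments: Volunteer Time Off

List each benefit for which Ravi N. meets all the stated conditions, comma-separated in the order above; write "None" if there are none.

Employee Assistance Program, Volunteer Time Off

Service from 29 Jun 2022 to Jul 12, 2024: 744 days.
Commuter Stipend — status part-time ✓ (not excluded); service 744 days ≥ 1 month (≈30 days) ✓; site Spokane ✗ (not Omaha) → not eligible.
Bereavement Leave — status part-time ✓; service 744 days ≥ 9 months (≈270 days) ✓; grade Band 6 ≥ Band 2 ✓; not eligible for Commuter Stipend ✗ → not eligible.
Sabbatical Program — status part-time ✗ (requires full-time or temporary) → not eligible.
Backup Childcare — service 744 days ≥ 1 month (≈30 days) ✓; dept Facilities ✗ → not eligible.
Vision Plan — status part-time ✓; service 744 days ≥ 60 days ✓; rating 3 ≥ 3 ✓; not eligible for Sabbatical Program ✗ → not eligible.
Employee Assistance Program — status part-time ✓; service 744 days ≥ 90 days ✓; grade Band 6 ≥ Band 5 ✓ → eligible.
Volunteer Time Off — status part-time ✓ (not excluded); service 744 days ≥ 1 year (≈365 days) ✓; grade Band 6 ≥ Band 5 ✓; age 37 ≥ 21 ✓ → eligible.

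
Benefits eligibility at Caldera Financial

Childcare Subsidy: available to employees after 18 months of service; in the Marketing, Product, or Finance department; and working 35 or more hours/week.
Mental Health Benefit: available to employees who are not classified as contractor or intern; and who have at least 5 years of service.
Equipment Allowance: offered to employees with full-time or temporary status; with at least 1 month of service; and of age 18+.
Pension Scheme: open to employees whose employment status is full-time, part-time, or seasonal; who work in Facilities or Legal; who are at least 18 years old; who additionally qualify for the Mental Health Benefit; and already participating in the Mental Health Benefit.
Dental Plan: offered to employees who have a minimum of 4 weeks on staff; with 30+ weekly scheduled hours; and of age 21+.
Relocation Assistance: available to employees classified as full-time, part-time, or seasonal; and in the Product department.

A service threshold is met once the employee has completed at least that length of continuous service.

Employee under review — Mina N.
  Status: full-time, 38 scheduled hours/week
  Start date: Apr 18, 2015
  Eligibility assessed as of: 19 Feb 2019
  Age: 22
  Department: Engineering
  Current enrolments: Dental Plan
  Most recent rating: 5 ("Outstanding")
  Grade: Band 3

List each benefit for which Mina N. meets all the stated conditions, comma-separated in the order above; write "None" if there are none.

Equipment Allowance, Dental Plan

Service from Apr 18, 2015 to 19 Feb 2019: 1403 days.
Childcare Subsidy — service 1403 days ≥ 18 months (≈540 days) ✓; dept Engineering ✗ → not eligible.
Mental Health Benefit — status full-time ✓ (not excluded); service 1403 days < 5 years (≈1825 days) ✗ → not eligible.
Equipment Allowance — status full-time ✓; service 1403 days ≥ 1 month (≈30 days) ✓; age 22 ≥ 18 ✓ → eligible.
Pension Scheme — status full-time ✓; dept Engineering ✗ → not eligible.
Dental Plan — service 1403 days ≥ 4 weeks (≈28 days) ✓; 38 hrs/wk ≥ 30 ✓; age 22 ≥ 21 ✓ → eligible.
Relocation Assistance — status full-time ✓; dept Engineering ✗ → not eligible.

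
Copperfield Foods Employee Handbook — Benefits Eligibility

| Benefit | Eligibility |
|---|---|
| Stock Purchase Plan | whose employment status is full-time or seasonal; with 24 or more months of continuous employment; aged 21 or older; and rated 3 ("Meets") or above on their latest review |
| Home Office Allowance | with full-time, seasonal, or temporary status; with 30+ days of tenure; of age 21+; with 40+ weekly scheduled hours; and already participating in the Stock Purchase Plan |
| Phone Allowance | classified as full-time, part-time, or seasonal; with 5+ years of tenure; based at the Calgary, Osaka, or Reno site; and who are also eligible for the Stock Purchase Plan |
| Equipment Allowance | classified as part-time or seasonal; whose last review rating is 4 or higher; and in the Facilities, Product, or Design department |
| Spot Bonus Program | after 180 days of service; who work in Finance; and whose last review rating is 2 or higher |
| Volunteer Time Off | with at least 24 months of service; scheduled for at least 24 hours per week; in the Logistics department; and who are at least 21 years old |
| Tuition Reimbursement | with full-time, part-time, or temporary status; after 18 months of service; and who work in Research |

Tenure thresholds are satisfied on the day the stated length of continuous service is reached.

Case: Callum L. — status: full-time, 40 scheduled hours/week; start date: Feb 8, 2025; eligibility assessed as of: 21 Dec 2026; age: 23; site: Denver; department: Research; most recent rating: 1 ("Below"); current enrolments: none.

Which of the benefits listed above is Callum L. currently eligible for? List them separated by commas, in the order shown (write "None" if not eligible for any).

Tuition Reimbursement

Service from Feb 8, 2025 to 21 Dec 2026: 681 days.
Stock Purchase Plan — status full-time ✓; service 681 days < 24 months (≈720 days) ✗ → not eligible.
Home Office Allowance — status full-time ✓; service 681 days ≥ 30 days ✓; age 23 ≥ 21 ✓; 40 hrs/wk ≥ 40 ✓; not enrolled in Stock Purchase Plan ✗ → not eligible.
Phone Allowance — status full-time ✓; service 681 days < 5 years (≈1825 days) ✗ → not eligible.
Equipment Allowance — status full-time ✗ (requires part-time or seasonal) → not eligible.
Spot Bonus Program — service 681 days ≥ 180 days ✓; dept Research ✗ → not eligible.
Volunteer Time Off — service 681 days < 24 months (≈720 days) ✗ → not eligible.
Tuition Reimbursement — status full-time ✓; service 681 days ≥ 18 months (≈540 days) ✓; dept Research ✓ → eligible.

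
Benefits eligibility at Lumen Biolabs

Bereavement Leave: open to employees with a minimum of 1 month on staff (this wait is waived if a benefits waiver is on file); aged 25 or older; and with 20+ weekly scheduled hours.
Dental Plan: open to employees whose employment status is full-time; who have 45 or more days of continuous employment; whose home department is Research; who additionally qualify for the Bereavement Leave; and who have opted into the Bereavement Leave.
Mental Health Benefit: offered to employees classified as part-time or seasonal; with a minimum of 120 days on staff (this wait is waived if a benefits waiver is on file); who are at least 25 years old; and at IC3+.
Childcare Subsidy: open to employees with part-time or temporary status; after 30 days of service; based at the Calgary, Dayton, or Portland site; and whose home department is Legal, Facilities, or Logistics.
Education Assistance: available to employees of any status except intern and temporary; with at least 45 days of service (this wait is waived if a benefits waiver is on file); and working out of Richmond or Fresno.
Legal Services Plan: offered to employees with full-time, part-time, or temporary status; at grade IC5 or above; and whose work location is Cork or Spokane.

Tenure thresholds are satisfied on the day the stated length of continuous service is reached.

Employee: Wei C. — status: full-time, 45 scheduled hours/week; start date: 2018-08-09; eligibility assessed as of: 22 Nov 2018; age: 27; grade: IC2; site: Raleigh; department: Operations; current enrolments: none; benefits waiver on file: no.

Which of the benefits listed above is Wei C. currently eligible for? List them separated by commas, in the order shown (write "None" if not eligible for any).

Service from 2018-08-09 to 22 Nov 2018: 105 days.
Bereavement Leave — no waiver, service 105 days ≥ 1 month (≈30 days) ✓; age 27 ≥ 25 ✓; 45 hrs/wk ≥ 20 ✓ → eligible.
Dental Plan — status full-time ✓; service 105 days ≥ 45 days ✓; dept Operations ✗ → not eligible.
Mental Health Benefit — status full-time ✗ (requires part-time or seasonal) → not eligible.
Childcare Subsidy — status full-time ✗ (requires part-time or temporary) → not eligible.
Education Assistance — status full-time ✓ (not excluded); no waiver, service 105 days ≥ 45 days ✓; site Raleigh ✗ (not Richmond or Fresno) → not eligible.
Legal Services Plan — status full-time ✓; grade IC2 < IC5 ✗ → not eligible.

Bereavement Leave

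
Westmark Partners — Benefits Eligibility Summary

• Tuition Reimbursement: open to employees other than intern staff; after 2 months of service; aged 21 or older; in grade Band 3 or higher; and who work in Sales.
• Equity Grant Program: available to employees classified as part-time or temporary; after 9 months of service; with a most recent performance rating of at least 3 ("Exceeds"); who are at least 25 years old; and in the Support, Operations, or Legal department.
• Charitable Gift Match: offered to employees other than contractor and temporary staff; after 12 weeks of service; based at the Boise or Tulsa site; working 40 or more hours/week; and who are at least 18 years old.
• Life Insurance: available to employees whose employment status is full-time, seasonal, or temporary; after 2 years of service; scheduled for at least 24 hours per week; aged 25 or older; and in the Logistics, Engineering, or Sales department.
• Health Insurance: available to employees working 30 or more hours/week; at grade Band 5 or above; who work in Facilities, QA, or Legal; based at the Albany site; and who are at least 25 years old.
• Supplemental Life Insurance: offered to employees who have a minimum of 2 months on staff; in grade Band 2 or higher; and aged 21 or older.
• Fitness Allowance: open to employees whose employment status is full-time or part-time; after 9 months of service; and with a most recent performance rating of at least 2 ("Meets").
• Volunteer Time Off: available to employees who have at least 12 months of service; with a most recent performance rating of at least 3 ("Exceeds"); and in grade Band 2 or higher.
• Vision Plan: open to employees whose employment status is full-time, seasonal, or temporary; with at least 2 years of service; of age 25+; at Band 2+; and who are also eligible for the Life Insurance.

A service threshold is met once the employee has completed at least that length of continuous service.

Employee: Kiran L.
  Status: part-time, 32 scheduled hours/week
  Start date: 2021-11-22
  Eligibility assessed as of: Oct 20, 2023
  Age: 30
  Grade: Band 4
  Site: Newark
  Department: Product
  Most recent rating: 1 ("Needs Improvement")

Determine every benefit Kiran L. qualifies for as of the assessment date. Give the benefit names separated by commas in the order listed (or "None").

Supplemental Life Insurance

Service from 2021-11-22 to Oct 20, 2023: 697 days.
Tuition Reimbursement — status part-time ✓ (not excluded); service 697 days ≥ 2 months (≈60 days) ✓; age 30 ≥ 21 ✓; grade Band 4 ≥ Band 3 ✓; dept Product ✗ → not eligible.
Equity Grant Program — status part-time ✓; service 697 days ≥ 9 months (≈270 days) ✓; rating 1 < 3 ✗ → not eligible.
Charitable Gift Match — status part-time ✓ (not excluded); service 697 days ≥ 12 weeks (≈84 days) ✓; site Newark ✗ (not Boise or Tulsa) → not eligible.
Life Insurance — status part-time ✗ (requires full-time, seasonal, or temporary) → not eligible.
Health Insurance — 32 hrs/wk ≥ 30 ✓; grade Band 4 < Band 5 ✗ → not eligible.
Supplemental Life Insurance — service 697 days ≥ 2 months (≈60 days) ✓; grade Band 4 ≥ Band 2 ✓; age 30 ≥ 21 ✓ → eligible.
Fitness Allowance — status part-time ✓; service 697 days ≥ 9 months (≈270 days) ✓; rating 1 < 2 ✗ → not eligible.
Volunteer Time Off — service 697 days ≥ 12 months (≈360 days) ✓; rating 1 < 3 ✗ → not eligible.
Vision Plan — status part-time ✗ (requires full-time, seasonal, or temporary) → not eligible.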